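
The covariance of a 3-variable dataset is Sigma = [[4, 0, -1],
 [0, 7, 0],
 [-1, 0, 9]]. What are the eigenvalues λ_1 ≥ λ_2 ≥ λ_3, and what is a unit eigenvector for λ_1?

Step 1 — characteristic polynomial p(λ) = det(λI - Sigma) = λ³ - tr·λ² + c_1·λ - det, where tr = trace, c_1 = sum of the principal 2×2 minors, det = det(Sigma):
  tr = 4 + 7 + 9 = 20,
  c_1 = (4·7 - (0)²) + (4·9 - (-1)²) + (7·9 - (0)²) = 28 + 35 + 63 = 126,
  det = 4·(7·9 - (0)²) - (0)·((0)·9 - (0)·(-1)) + (-1)·((0)·(0) - 7·(-1)) = 4·(63) - (0)·(0) + (-1)·(7) = 245.
  So p(λ) = λ³ - 20λ² + 126λ - 245.
Step 2 — look for an integer root (rational root theorem: any rational root is an integer divisor of 245). Testing λ = 7:
  p(7) = 343 - 980 + 882 - 245 = 0  ✓
  Dividing out (λ - 7): p(λ) = (λ - 7)(λ² - 13λ + 35).
Step 3 — remaining eigenvalues from the quadratic λ² - 13λ + 35 = 0:
  Δ = 13² - 4·35 = 169 - 140 = 29,  λ = (13 ± √29)/2 = (13 ± 5.3852)/2 ≈ 9.1926 or 3.8074.
  Sorted: λ_1 = 9.1926,  λ_2 = 7,  λ_3 = 3.8074  (check: sum = 20 = tr ✓).

Step 4 — unit eigenvector for λ_1 ≈ 9.1926: v spans the null space of (Sigma - λ_1 I), whose rows are
  r_1 = (-5.1926, 0, -1),  r_2 = (0, -2.1926, 0),  r_3 = (-1, 0, -0.1926).
  v is orthogonal to every row, so take v ∝ r_1 × r_2 = ((0)·(0) - (-1)·(-2.1926), (-1)·(0) - (-5.1926)·(0), (-5.1926)·(-2.1926) - (0)·(0)) ≈ (-2.1926, 0, 11.3852).
  Rescale (multiply by -1 so the first nonzero entry is positive): u = (2.1926, 0, -11.3852).
  ||u|| = √((2.1926)² + (0)² + (-11.3852)²) = √(134.4294) ≈ 11.5944,  v_1 = u/||u|| ≈ (0.1891, 0, -0.982) (||v_1|| = 1).

λ_1 = 9.1926,  λ_2 = 7,  λ_3 = 3.8074;  v_1 ≈ (0.1891, 0, -0.982)


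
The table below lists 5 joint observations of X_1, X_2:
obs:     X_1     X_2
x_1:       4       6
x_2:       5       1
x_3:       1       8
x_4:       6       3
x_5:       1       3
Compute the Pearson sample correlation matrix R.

Step 1 — column means:
  mean(X_1) = (4 + 5 + 1 + 6 + 1) / 5 = 17/5 = 3.4
  mean(X_2) = (6 + 1 + 8 + 3 + 3) / 5 = 21/5 = 4.2

Step 2 — sample variances and covariances s[i,j] = (1/(n-1)) · Σ_k (x_{k,i} - mean_i) · (x_{k,j} - mean_j), with n-1 = 4:
  s[X_1,X_1] = ((0.6)·(0.6) + (1.6)·(1.6) + (-2.4)·(-2.4) + (2.6)·(2.6) + (-2.4)·(-2.4)) / 4 = 21.2/4 = 5.3
  s[X_1,X_2] = ((0.6)·(1.8) + (1.6)·(-3.2) + (-2.4)·(3.8) + (2.6)·(-1.2) + (-2.4)·(-1.2)) / 4 = -13.4/4 = -3.35
  s[X_2,X_2] = ((1.8)·(1.8) + (-3.2)·(-3.2) + (3.8)·(3.8) + (-1.2)·(-1.2) + (-1.2)·(-1.2)) / 4 = 30.8/4 = 7.7
  Sample standard deviations s_i = √(s[i,i]):
  s(X_1) = √(5.3) = 2.3022
  s(X_2) = √(7.7) = 2.7749

Step 3 — r_{ij} = s_{ij} / (s_i · s_j):
  r[X_1,X_1] = 1 (diagonal).
  r[X_1,X_2] = -3.35 / (2.3022 · 2.7749) = -3.35 / 6.3883 = -0.5244
  r[X_2,X_2] = 1 (diagonal).

R is symmetric with unit diagonal. Assembling:

R = [[1, -0.5244],
 [-0.5244, 1]]


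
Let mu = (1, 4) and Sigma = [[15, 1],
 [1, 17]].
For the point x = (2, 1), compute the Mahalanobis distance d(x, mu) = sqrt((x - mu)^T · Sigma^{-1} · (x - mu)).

Step 1 — centre the observation: (x - mu) = (1, -3).

Step 2 — invert Sigma. det(Sigma) = 15·17 - (1)² = 254.
  Sigma^{-1} = (1/det) · [[d, -b], [-b, a]] = [[0.0669, -0.0039],
 [-0.0039, 0.0591]].

Step 3 — form the quadratic (x - mu)^T · Sigma^{-1} · (x - mu):
  Sigma^{-1} · (x - mu) = (0.0787, -0.1811).
  (x - mu)^T · [Sigma^{-1} · (x - mu)] = (1)·(0.0787) + (-3)·(-0.1811) = 0.622.

Step 4 — take square root: d = √(0.622) ≈ 0.7887.

d(x, mu) = √(0.622) ≈ 0.7887


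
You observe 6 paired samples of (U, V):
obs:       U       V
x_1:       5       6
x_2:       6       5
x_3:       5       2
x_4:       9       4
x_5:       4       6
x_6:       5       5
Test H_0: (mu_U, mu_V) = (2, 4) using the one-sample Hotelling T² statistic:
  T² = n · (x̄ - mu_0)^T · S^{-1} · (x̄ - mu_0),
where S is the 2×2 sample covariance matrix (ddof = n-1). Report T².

Step 1 — sample mean vector:
  mean(U) = (5 + 6 + 5 + 9 + 4 + 5) / 6 = 34/6 = 5.6667
  mean(V) = (6 + 5 + 2 + 4 + 6 + 5) / 6 = 28/6 = 4.6667
  x̄ = (5.6667, 4.6667),  deviation x̄ - mu_0 = (5.6667, 4.6667) - (2, 4) = (3.6667, 0.6667).

Step 2 — sample covariance matrix, S[i,j] = (1/(n-1)) · Σ_k (x_{k,i} - mean_i) · (x_{k,j} - mean_j), divisor n-1 = 5:
  S[U,U] = ((-0.6667)·(-0.6667) + (0.3333)·(0.3333) + (-0.6667)·(-0.6667) + (3.3333)·(3.3333) + (-1.6667)·(-1.6667) + (-0.6667)·(-0.6667)) / 5 = 15.3333/5 = 3.0667
  S[U,V] = ((-0.6667)·(1.3333) + (0.3333)·(0.3333) + (-0.6667)·(-2.6667) + (3.3333)·(-0.6667) + (-1.6667)·(1.3333) + (-0.6667)·(0.3333)) / 5 = -3.6667/5 = -0.7333
  S[V,V] = ((1.3333)·(1.3333) + (0.3333)·(0.3333) + (-2.6667)·(-2.6667) + (-0.6667)·(-0.6667) + (1.3333)·(1.3333) + (0.3333)·(0.3333)) / 5 = 11.3333/5 = 2.2667
  S = [[3.0667, -0.7333],
 [-0.7333, 2.2667]].

Step 3 — invert S. det(S) = 3.0667·2.2667 - (-0.7333)² = 6.4133.
  S^{-1} = (1/det) · [[d, -b], [-b, a]] = [[0.3534, 0.1143],
 [0.1143, 0.4782]].

Step 4 — quadratic form (x̄ - mu_0)^T · S^{-1} · (x̄ - mu_0):
  S^{-1} · (x̄ - mu_0) = (1.3721, 0.738),
  (x̄ - mu_0)^T · [...] = (3.6667)·(1.3721) + (0.6667)·(0.738) = 5.5232.

Step 5 — scale by n: T² = 6 · 5.5232 = 33.1393.

T² ≈ 33.1393


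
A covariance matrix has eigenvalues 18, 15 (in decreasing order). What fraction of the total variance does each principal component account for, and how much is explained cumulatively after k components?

Step 1 — total variance = trace(Sigma) = Σ λ_i = 18 + 15 = 33.

Step 2 — fraction explained by component i = λ_i / Σ λ:
  PC1: 18/33 = 0.5455
  PC2: 15/33 = 0.4545

Step 3 — cumulative fraction after k components = (λ_1 + ... + λ_k) / Σ λ:
  k = 1: 18/33 = 0.5455
  k = 2: (18 + 15)/33 = 33/33 = 1

Summary (fraction, with percent):

explained: PC1 0.5455 (54.55%), PC2 0.4545 (45.45%);  cumulative: 0.5455, 1


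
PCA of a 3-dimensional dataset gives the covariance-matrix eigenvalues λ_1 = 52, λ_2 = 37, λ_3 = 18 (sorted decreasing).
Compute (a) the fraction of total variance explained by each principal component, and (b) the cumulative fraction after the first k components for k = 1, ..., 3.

Step 1 — total variance = trace(Sigma) = Σ λ_i = 52 + 37 + 18 = 107.

Step 2 — fraction explained by component i = λ_i / Σ λ:
  PC1: 52/107 = 0.486
  PC2: 37/107 = 0.3458
  PC3: 18/107 = 0.1682

Step 3 — cumulative fraction after k components = (λ_1 + ... + λ_k) / Σ λ:
  k = 1: 52/107 = 0.486
  k = 2: (52 + 37)/107 = 89/107 = 0.8318
  k = 3: (52 + 37 + 18)/107 = 107/107 = 1

Summary (fraction, with percent):

explained: PC1 0.486 (48.6%), PC2 0.3458 (34.58%), PC3 0.1682 (16.82%);  cumulative: 0.486, 0.8318, 1


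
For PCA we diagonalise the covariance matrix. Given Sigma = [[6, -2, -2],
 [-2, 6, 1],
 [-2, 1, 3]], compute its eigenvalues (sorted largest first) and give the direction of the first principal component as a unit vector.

Step 1 — characteristic polynomial p(λ) = det(λI - Sigma) = λ³ - tr·λ² + c_1·λ - det, where tr = trace, c_1 = sum of the principal 2×2 minors, det = det(Sigma):
  tr = 6 + 6 + 3 = 15,
  c_1 = (6·6 - (-2)²) + (6·3 - (-2)²) + (6·3 - (1)²) = 32 + 14 + 17 = 63,
  det = 6·(6·3 - (1)²) - (-2)·((-2)·3 - (1)·(-2)) + (-2)·((-2)·(1) - 6·(-2)) = 6·(17) - (-2)·(-4) + (-2)·(10) = 74.
  So p(λ) = λ³ - 15λ² + 63λ - 74.
Step 2 — look for an integer root (rational root theorem: any rational root is an integer divisor of 74). Testing λ = 2:
  p(2) = 8 - 60 + 126 - 74 = 0  ✓
  Dividing out (λ - 2): p(λ) = (λ - 2)(λ² - 13λ + 37).
Step 3 — remaining eigenvalues from the quadratic λ² - 13λ + 37 = 0:
  Δ = 13² - 4·37 = 169 - 148 = 21,  λ = (13 ± √21)/2 = (13 ± 4.5826)/2 ≈ 8.7913 or 4.2087.
  Sorted: λ_1 = 8.7913,  λ_2 = 4.2087,  λ_3 = 2  (check: sum = 15 = tr ✓).

Step 4 — unit eigenvector for λ_1 ≈ 8.7913: v spans the null space of (Sigma - λ_1 I), whose rows are
  r_1 = (-2.7913, -2, -2),  r_2 = (-2, -2.7913, 1),  r_3 = (-2, 1, -5.7913).
  v is orthogonal to every row, so take v ∝ r_1 × r_2 = ((-2)·(1) - (-2)·(-2.7913), (-2)·(-2) - (-2.7913)·(1), (-2.7913)·(-2.7913) - (-2)·(-2)) ≈ (-7.5826, 6.7913, 3.7913).
  Rescale (multiply by -1 so the first nonzero entry is positive): u = (7.5826, -6.7913, -3.7913).
  ||u|| = √((7.5826)² + (-6.7913)² + (-3.7913)²) = √(117.9909) ≈ 10.8624,  v_1 = u/||u|| ≈ (0.6981, -0.6252, -0.349) (||v_1|| = 1).

λ_1 = 8.7913,  λ_2 = 4.2087,  λ_3 = 2;  v_1 ≈ (0.6981, -0.6252, -0.349)


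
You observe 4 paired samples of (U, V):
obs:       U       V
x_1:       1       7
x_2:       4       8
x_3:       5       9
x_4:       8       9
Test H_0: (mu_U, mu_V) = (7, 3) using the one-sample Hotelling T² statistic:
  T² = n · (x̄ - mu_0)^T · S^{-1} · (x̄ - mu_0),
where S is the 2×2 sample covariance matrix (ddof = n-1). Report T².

Step 1 — sample mean vector:
  mean(U) = (1 + 4 + 5 + 8) / 4 = 18/4 = 4.5
  mean(V) = (7 + 8 + 9 + 9) / 4 = 33/4 = 8.25
  x̄ = (4.5, 8.25),  deviation x̄ - mu_0 = (4.5, 8.25) - (7, 3) = (-2.5, 5.25).

Step 2 — sample covariance matrix, S[i,j] = (1/(n-1)) · Σ_k (x_{k,i} - mean_i) · (x_{k,j} - mean_j), divisor n-1 = 3:
  S[U,U] = ((-3.5)·(-3.5) + (-0.5)·(-0.5) + (0.5)·(0.5) + (3.5)·(3.5)) / 3 = 25/3 = 8.3333
  S[U,V] = ((-3.5)·(-1.25) + (-0.5)·(-0.25) + (0.5)·(0.75) + (3.5)·(0.75)) / 3 = 7.5/3 = 2.5
  S[V,V] = ((-1.25)·(-1.25) + (-0.25)·(-0.25) + (0.75)·(0.75) + (0.75)·(0.75)) / 3 = 2.75/3 = 0.9167
  S = [[8.3333, 2.5],
 [2.5, 0.9167]].

Step 3 — invert S. det(S) = 8.3333·0.9167 - (2.5)² = 1.3889.
  S^{-1} = (1/det) · [[d, -b], [-b, a]] = [[0.66, -1.8],
 [-1.8, 6]].

Step 4 — quadratic form (x̄ - mu_0)^T · S^{-1} · (x̄ - mu_0):
  S^{-1} · (x̄ - mu_0) = (-11.1, 36),
  (x̄ - mu_0)^T · [...] = (-2.5)·(-11.1) + (5.25)·(36) = 216.75.

Step 5 — scale by n: T² = 4 · 216.75 = 867.

T² ≈ 867


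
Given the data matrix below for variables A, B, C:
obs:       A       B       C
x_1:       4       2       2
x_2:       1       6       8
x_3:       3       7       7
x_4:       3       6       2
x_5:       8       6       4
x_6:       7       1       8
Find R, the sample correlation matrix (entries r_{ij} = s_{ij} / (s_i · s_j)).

Step 1 — column means:
  mean(A) = (4 + 1 + 3 + 3 + 8 + 7) / 6 = 26/6 = 4.3333
  mean(B) = (2 + 6 + 7 + 6 + 6 + 1) / 6 = 28/6 = 4.6667
  mean(C) = (2 + 8 + 7 + 2 + 4 + 8) / 6 = 31/6 = 5.1667

Step 2 — sample variances and covariances s[i,j] = (1/(n-1)) · Σ_k (x_{k,i} - mean_i) · (x_{k,j} - mean_j), with n-1 = 5:
  s[A,A] = ((-0.3333)·(-0.3333) + (-3.3333)·(-3.3333) + (-1.3333)·(-1.3333) + (-1.3333)·(-1.3333) + (3.6667)·(3.6667) + (2.6667)·(2.6667)) / 5 = 35.3333/5 = 7.0667
  s[A,B] = ((-0.3333)·(-2.6667) + (-3.3333)·(1.3333) + (-1.3333)·(2.3333) + (-1.3333)·(1.3333) + (3.6667)·(1.3333) + (2.6667)·(-3.6667)) / 5 = -13.3333/5 = -2.6667
  s[A,C] = ((-0.3333)·(-3.1667) + (-3.3333)·(2.8333) + (-1.3333)·(1.8333) + (-1.3333)·(-3.1667) + (3.6667)·(-1.1667) + (2.6667)·(2.8333)) / 5 = -3.3333/5 = -0.6667
  s[B,B] = ((-2.6667)·(-2.6667) + (1.3333)·(1.3333) + (2.3333)·(2.3333) + (1.3333)·(1.3333) + (1.3333)·(1.3333) + (-3.6667)·(-3.6667)) / 5 = 31.3333/5 = 6.2667
  s[B,C] = ((-2.6667)·(-3.1667) + (1.3333)·(2.8333) + (2.3333)·(1.8333) + (1.3333)·(-3.1667) + (1.3333)·(-1.1667) + (-3.6667)·(2.8333)) / 5 = 0.3333/5 = 0.0667
  s[C,C] = ((-3.1667)·(-3.1667) + (2.8333)·(2.8333) + (1.8333)·(1.8333) + (-3.1667)·(-3.1667) + (-1.1667)·(-1.1667) + (2.8333)·(2.8333)) / 5 = 40.8333/5 = 8.1667
  Sample standard deviations s_i = √(s[i,i]):
  s(A) = √(7.0667) = 2.6583
  s(B) = √(6.2667) = 2.5033
  s(C) = √(8.1667) = 2.8577

Step 3 — r_{ij} = s_{ij} / (s_i · s_j):
  r[A,A] = 1 (diagonal).
  r[A,B] = -2.6667 / (2.6583 · 2.5033) = -2.6667 / 6.6547 = -0.4007
  r[A,C] = -0.6667 / (2.6583 · 2.8577) = -0.6667 / 7.5968 = -0.0878
  r[B,B] = 1 (diagonal).
  r[B,C] = 0.0667 / (2.5033 · 2.8577) = 0.0667 / 7.1539 = 0.0093
  r[C,C] = 1 (diagonal).

R is symmetric with unit diagonal. Assembling:

R = [[1, -0.4007, -0.0878],
 [-0.4007, 1, 0.0093],
 [-0.0878, 0.0093, 1]]


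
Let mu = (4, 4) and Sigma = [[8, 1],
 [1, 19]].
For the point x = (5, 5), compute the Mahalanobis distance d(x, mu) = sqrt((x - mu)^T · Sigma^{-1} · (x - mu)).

Step 1 — centre the observation: (x - mu) = (1, 1).

Step 2 — invert Sigma. det(Sigma) = 8·19 - (1)² = 151.
  Sigma^{-1} = (1/det) · [[d, -b], [-b, a]] = [[0.1258, -0.0066],
 [-0.0066, 0.053]].

Step 3 — form the quadratic (x - mu)^T · Sigma^{-1} · (x - mu):
  Sigma^{-1} · (x - mu) = (0.1192, 0.0464).
  (x - mu)^T · [Sigma^{-1} · (x - mu)] = (1)·(0.1192) + (1)·(0.0464) = 0.1656.

Step 4 — take square root: d = √(0.1656) ≈ 0.4069.

d(x, mu) = √(0.1656) ≈ 0.4069


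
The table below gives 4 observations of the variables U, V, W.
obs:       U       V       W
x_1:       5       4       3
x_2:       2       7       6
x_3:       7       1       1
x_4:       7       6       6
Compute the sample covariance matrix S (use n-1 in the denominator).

Step 1 — column means:
  mean(U) = (5 + 2 + 7 + 7) / 4 = 21/4 = 5.25
  mean(V) = (4 + 7 + 1 + 6) / 4 = 18/4 = 4.5
  mean(W) = (3 + 6 + 1 + 6) / 4 = 16/4 = 4

Step 2 — sample covariance S[i,j] = (1/(n-1)) · Σ_k (x_{k,i} - mean_i) · (x_{k,j} - mean_j), with n-1 = 3.
  S[U,U] = ((-0.25)·(-0.25) + (-3.25)·(-3.25) + (1.75)·(1.75) + (1.75)·(1.75)) / 3 = 16.75/3 = 5.5833
  S[U,V] = ((-0.25)·(-0.5) + (-3.25)·(2.5) + (1.75)·(-3.5) + (1.75)·(1.5)) / 3 = -11.5/3 = -3.8333
  S[U,W] = ((-0.25)·(-1) + (-3.25)·(2) + (1.75)·(-3) + (1.75)·(2)) / 3 = -8/3 = -2.6667
  S[V,V] = ((-0.5)·(-0.5) + (2.5)·(2.5) + (-3.5)·(-3.5) + (1.5)·(1.5)) / 3 = 21/3 = 7
  S[V,W] = ((-0.5)·(-1) + (2.5)·(2) + (-3.5)·(-3) + (1.5)·(2)) / 3 = 19/3 = 6.3333
  S[W,W] = ((-1)·(-1) + (2)·(2) + (-3)·(-3) + (2)·(2)) / 3 = 18/3 = 6

S is symmetric (S[j,i] = S[i,j]). Assembling:

S = [[5.5833, -3.8333, -2.6667],
 [-3.8333, 7, 6.3333],
 [-2.6667, 6.3333, 6]]


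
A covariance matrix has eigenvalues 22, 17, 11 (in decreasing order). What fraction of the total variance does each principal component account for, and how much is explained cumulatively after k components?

Step 1 — total variance = trace(Sigma) = Σ λ_i = 22 + 17 + 11 = 50.

Step 2 — fraction explained by component i = λ_i / Σ λ:
  PC1: 22/50 = 0.44
  PC2: 17/50 = 0.34
  PC3: 11/50 = 0.22

Step 3 — cumulative fraction after k components = (λ_1 + ... + λ_k) / Σ λ:
  k = 1: 22/50 = 0.44
  k = 2: (22 + 17)/50 = 39/50 = 0.78
  k = 3: (22 + 17 + 11)/50 = 50/50 = 1

Summary (fraction, with percent):

explained: PC1 0.44 (44%), PC2 0.34 (34%), PC3 0.22 (22%);  cumulative: 0.44, 0.78, 1


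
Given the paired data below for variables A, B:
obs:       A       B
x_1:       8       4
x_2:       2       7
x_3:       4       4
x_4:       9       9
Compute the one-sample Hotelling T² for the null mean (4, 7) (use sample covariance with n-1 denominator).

Step 1 — sample mean vector:
  mean(A) = (8 + 2 + 4 + 9) / 4 = 23/4 = 5.75
  mean(B) = (4 + 7 + 4 + 9) / 4 = 24/4 = 6
  x̄ = (5.75, 6),  deviation x̄ - mu_0 = (5.75, 6) - (4, 7) = (1.75, -1).

Step 2 — sample covariance matrix, S[i,j] = (1/(n-1)) · Σ_k (x_{k,i} - mean_i) · (x_{k,j} - mean_j), divisor n-1 = 3:
  S[A,A] = ((2.25)·(2.25) + (-3.75)·(-3.75) + (-1.75)·(-1.75) + (3.25)·(3.25)) / 3 = 32.75/3 = 10.9167
  S[A,B] = ((2.25)·(-2) + (-3.75)·(1) + (-1.75)·(-2) + (3.25)·(3)) / 3 = 5/3 = 1.6667
  S[B,B] = ((-2)·(-2) + (1)·(1) + (-2)·(-2) + (3)·(3)) / 3 = 18/3 = 6
  S = [[10.9167, 1.6667],
 [1.6667, 6]].

Step 3 — invert S. det(S) = 10.9167·6 - (1.6667)² = 62.7222.
  S^{-1} = (1/det) · [[d, -b], [-b, a]] = [[0.0957, -0.0266],
 [-0.0266, 0.174]].

Step 4 — quadratic form (x̄ - mu_0)^T · S^{-1} · (x̄ - mu_0):
  S^{-1} · (x̄ - mu_0) = (0.194, -0.2205),
  (x̄ - mu_0)^T · [...] = (1.75)·(0.194) + (-1)·(-0.2205) = 0.56.

Step 5 — scale by n: T² = 4 · 0.56 = 2.24.

T² ≈ 2.24


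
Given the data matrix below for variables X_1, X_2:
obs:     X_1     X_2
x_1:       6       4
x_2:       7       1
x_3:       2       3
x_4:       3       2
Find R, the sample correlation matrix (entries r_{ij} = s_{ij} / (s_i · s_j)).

Step 1 — column means:
  mean(X_1) = (6 + 7 + 2 + 3) / 4 = 18/4 = 4.5
  mean(X_2) = (4 + 1 + 3 + 2) / 4 = 10/4 = 2.5

Step 2 — sample variances and covariances s[i,j] = (1/(n-1)) · Σ_k (x_{k,i} - mean_i) · (x_{k,j} - mean_j), with n-1 = 3:
  s[X_1,X_1] = ((1.5)·(1.5) + (2.5)·(2.5) + (-2.5)·(-2.5) + (-1.5)·(-1.5)) / 3 = 17/3 = 5.6667
  s[X_1,X_2] = ((1.5)·(1.5) + (2.5)·(-1.5) + (-2.5)·(0.5) + (-1.5)·(-0.5)) / 3 = -2/3 = -0.6667
  s[X_2,X_2] = ((1.5)·(1.5) + (-1.5)·(-1.5) + (0.5)·(0.5) + (-0.5)·(-0.5)) / 3 = 5/3 = 1.6667
  Sample standard deviations s_i = √(s[i,i]):
  s(X_1) = √(5.6667) = 2.3805
  s(X_2) = √(1.6667) = 1.291

Step 3 — r_{ij} = s_{ij} / (s_i · s_j):
  r[X_1,X_1] = 1 (diagonal).
  r[X_1,X_2] = -0.6667 / (2.3805 · 1.291) = -0.6667 / 3.0732 = -0.2169
  r[X_2,X_2] = 1 (diagonal).

R is symmetric with unit diagonal. Assembling:

R = [[1, -0.2169],
 [-0.2169, 1]]


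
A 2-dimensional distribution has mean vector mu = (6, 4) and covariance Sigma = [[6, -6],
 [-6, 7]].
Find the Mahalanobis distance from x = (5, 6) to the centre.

Step 1 — centre the observation: (x - mu) = (-1, 2).

Step 2 — invert Sigma. det(Sigma) = 6·7 - (-6)² = 6.
  Sigma^{-1} = (1/det) · [[d, -b], [-b, a]] = [[1.1667, 1],
 [1, 1]].

Step 3 — form the quadratic (x - mu)^T · Sigma^{-1} · (x - mu):
  Sigma^{-1} · (x - mu) = (0.8333, 1).
  (x - mu)^T · [Sigma^{-1} · (x - mu)] = (-1)·(0.8333) + (2)·(1) = 1.1667.

Step 4 — take square root: d = √(1.1667) ≈ 1.0801.

d(x, mu) = √(1.1667) ≈ 1.0801


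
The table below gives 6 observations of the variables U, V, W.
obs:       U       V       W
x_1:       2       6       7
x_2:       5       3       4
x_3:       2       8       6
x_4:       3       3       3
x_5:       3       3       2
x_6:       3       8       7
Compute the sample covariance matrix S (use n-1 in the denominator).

Step 1 — column means:
  mean(U) = (2 + 5 + 2 + 3 + 3 + 3) / 6 = 18/6 = 3
  mean(V) = (6 + 3 + 8 + 3 + 3 + 8) / 6 = 31/6 = 5.1667
  mean(W) = (7 + 4 + 6 + 3 + 2 + 7) / 6 = 29/6 = 4.8333

Step 2 — sample covariance S[i,j] = (1/(n-1)) · Σ_k (x_{k,i} - mean_i) · (x_{k,j} - mean_j), with n-1 = 5.
  S[U,U] = ((-1)·(-1) + (2)·(2) + (-1)·(-1) + (0)·(0) + (0)·(0) + (0)·(0)) / 5 = 6/5 = 1.2
  S[U,V] = ((-1)·(0.8333) + (2)·(-2.1667) + (-1)·(2.8333) + (0)·(-2.1667) + (0)·(-2.1667) + (0)·(2.8333)) / 5 = -8/5 = -1.6
  S[U,W] = ((-1)·(2.1667) + (2)·(-0.8333) + (-1)·(1.1667) + (0)·(-1.8333) + (0)·(-2.8333) + (0)·(2.1667)) / 5 = -5/5 = -1
  S[V,V] = ((0.8333)·(0.8333) + (-2.1667)·(-2.1667) + (2.8333)·(2.8333) + (-2.1667)·(-2.1667) + (-2.1667)·(-2.1667) + (2.8333)·(2.8333)) / 5 = 30.8333/5 = 6.1667
  S[V,W] = ((0.8333)·(2.1667) + (-2.1667)·(-0.8333) + (2.8333)·(1.1667) + (-2.1667)·(-1.8333) + (-2.1667)·(-2.8333) + (2.8333)·(2.1667)) / 5 = 23.1667/5 = 4.6333
  S[W,W] = ((2.1667)·(2.1667) + (-0.8333)·(-0.8333) + (1.1667)·(1.1667) + (-1.8333)·(-1.8333) + (-2.8333)·(-2.8333) + (2.1667)·(2.1667)) / 5 = 22.8333/5 = 4.5667

S is symmetric (S[j,i] = S[i,j]). Assembling:

S = [[1.2, -1.6, -1],
 [-1.6, 6.1667, 4.6333],
 [-1, 4.6333, 4.5667]]


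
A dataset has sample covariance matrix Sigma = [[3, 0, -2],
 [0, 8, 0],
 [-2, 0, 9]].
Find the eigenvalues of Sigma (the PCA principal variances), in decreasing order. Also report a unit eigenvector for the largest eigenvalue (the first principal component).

Step 1 — characteristic polynomial p(λ) = det(λI - Sigma) = λ³ - tr·λ² + c_1·λ - det, where tr = trace, c_1 = sum of the principal 2×2 minors, det = det(Sigma):
  tr = 3 + 8 + 9 = 20,
  c_1 = (3·8 - (0)²) + (3·9 - (-2)²) + (8·9 - (0)²) = 24 + 23 + 72 = 119,
  det = 3·(8·9 - (0)²) - (0)·((0)·9 - (0)·(-2)) + (-2)·((0)·(0) - 8·(-2)) = 3·(72) - (0)·(0) + (-2)·(16) = 184.
  So p(λ) = λ³ - 20λ² + 119λ - 184.
Step 2 — look for an integer root (rational root theorem: any rational root is an integer divisor of 184). Testing λ = 8:
  p(8) = 512 - 1280 + 952 - 184 = 0  ✓
  Dividing out (λ - 8): p(λ) = (λ - 8)(λ² - 12λ + 23).
Step 3 — remaining eigenvalues from the quadratic λ² - 12λ + 23 = 0:
  Δ = 12² - 4·23 = 144 - 92 = 52,  λ = (12 ± √52)/2 = (12 ± 7.2111)/2 ≈ 9.6056 or 2.3944.
  Sorted: λ_1 = 9.6056,  λ_2 = 8,  λ_3 = 2.3944  (check: sum = 20 = tr ✓).

Step 4 — unit eigenvector for λ_1 ≈ 9.6056: v spans the null space of (Sigma - λ_1 I), whose rows are
  r_1 = (-6.6056, 0, -2),  r_2 = (0, -1.6056, 0),  r_3 = (-2, 0, -0.6056).
  v is orthogonal to every row, so take v ∝ r_1 × r_2 = ((0)·(0) - (-2)·(-1.6056), (-2)·(0) - (-6.6056)·(0), (-6.6056)·(-1.6056) - (0)·(0)) ≈ (-3.2111, 0, 10.6056).
  Rescale (multiply by -1 so the first nonzero entry is positive): u = (3.2111, 0, -10.6056).
  ||u|| = √((3.2111)² + (0)² + (-10.6056)²) = √(122.7889) ≈ 11.081,  v_1 = u/||u|| ≈ (0.2898, 0, -0.9571) (||v_1|| = 1).

λ_1 = 9.6056,  λ_2 = 8,  λ_3 = 2.3944;  v_1 ≈ (0.2898, 0, -0.9571)


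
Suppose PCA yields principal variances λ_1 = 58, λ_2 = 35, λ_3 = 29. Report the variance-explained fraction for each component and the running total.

Step 1 — total variance = trace(Sigma) = Σ λ_i = 58 + 35 + 29 = 122.

Step 2 — fraction explained by component i = λ_i / Σ λ:
  PC1: 58/122 = 0.4754
  PC2: 35/122 = 0.2869
  PC3: 29/122 = 0.2377

Step 3 — cumulative fraction after k components = (λ_1 + ... + λ_k) / Σ λ:
  k = 1: 58/122 = 0.4754
  k = 2: (58 + 35)/122 = 93/122 = 0.7623
  k = 3: (58 + 35 + 29)/122 = 122/122 = 1

Summary (fraction, with percent):

explained: PC1 0.4754 (47.54%), PC2 0.2869 (28.69%), PC3 0.2377 (23.77%);  cumulative: 0.4754, 0.7623, 1


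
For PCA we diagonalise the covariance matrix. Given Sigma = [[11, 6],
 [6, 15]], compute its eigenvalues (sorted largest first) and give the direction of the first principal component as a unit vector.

Step 1 — characteristic polynomial of 2×2 Sigma:
  det(Sigma - λI) = λ² - trace · λ + det = 0.
  trace = 11 + 15 = 26, det = 11·15 - (6)² = 129.
Step 2 — discriminant:
  Δ = trace² - 4·det = 676 - 516 = 160.
Step 3 — eigenvalues:
  λ = (trace ± √Δ)/2 = (26 ± 12.6491)/2,
  λ_1 = 19.3246,  λ_2 = 6.6754.

Step 4 — unit eigenvector for λ_1: solve (Sigma - λ_1 I)v = 0. First row:
  (11 - 19.3246)·v_x + (6)·v_y = 0, i.e. (-8.3246)·v_x + (6)·v_y = 0,
  so v ∝ (b, λ_1 - a) = (6, 8.3246) = u.
  ||u|| = √((6)² + (8.3246)²) = √(105.2982) ≈ 10.2615,
  v_1 = u/||u|| ≈ (0.5847, 0.8112) (||v_1|| = 1).

λ_1 = 19.3246,  λ_2 = 6.6754;  v_1 ≈ (0.5847, 0.8112)


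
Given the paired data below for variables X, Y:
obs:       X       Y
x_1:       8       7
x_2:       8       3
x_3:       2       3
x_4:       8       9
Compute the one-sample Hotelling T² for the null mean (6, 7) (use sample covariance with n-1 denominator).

Step 1 — sample mean vector:
  mean(X) = (8 + 8 + 2 + 8) / 4 = 26/4 = 6.5
  mean(Y) = (7 + 3 + 3 + 9) / 4 = 22/4 = 5.5
  x̄ = (6.5, 5.5),  deviation x̄ - mu_0 = (6.5, 5.5) - (6, 7) = (0.5, -1.5).

Step 2 — sample covariance matrix, S[i,j] = (1/(n-1)) · Σ_k (x_{k,i} - mean_i) · (x_{k,j} - mean_j), divisor n-1 = 3:
  S[X,X] = ((1.5)·(1.5) + (1.5)·(1.5) + (-4.5)·(-4.5) + (1.5)·(1.5)) / 3 = 27/3 = 9
  S[X,Y] = ((1.5)·(1.5) + (1.5)·(-2.5) + (-4.5)·(-2.5) + (1.5)·(3.5)) / 3 = 15/3 = 5
  S[Y,Y] = ((1.5)·(1.5) + (-2.5)·(-2.5) + (-2.5)·(-2.5) + (3.5)·(3.5)) / 3 = 27/3 = 9
  S = [[9, 5],
 [5, 9]].

Step 3 — invert S. det(S) = 9·9 - (5)² = 56.
  S^{-1} = (1/det) · [[d, -b], [-b, a]] = [[0.1607, -0.0893],
 [-0.0893, 0.1607]].

Step 4 — quadratic form (x̄ - mu_0)^T · S^{-1} · (x̄ - mu_0):
  S^{-1} · (x̄ - mu_0) = (0.2143, -0.2857),
  (x̄ - mu_0)^T · [...] = (0.5)·(0.2143) + (-1.5)·(-0.2857) = 0.5357.

Step 5 — scale by n: T² = 4 · 0.5357 = 2.1429.

T² ≈ 2.1429


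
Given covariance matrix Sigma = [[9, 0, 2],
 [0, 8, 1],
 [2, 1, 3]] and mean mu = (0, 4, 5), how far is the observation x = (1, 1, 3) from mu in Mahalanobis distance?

Step 1 — centre the observation: (x - mu) = (1, -3, -2).

Step 2 — invert Sigma (cofactor / det for 3×3, or solve directly):
  Sigma^{-1} = [[0.1314, 0.0114, -0.0914],
 [0.0114, 0.1314, -0.0514],
 [-0.0914, -0.0514, 0.4114]].

Step 3 — form the quadratic (x - mu)^T · Sigma^{-1} · (x - mu):
  Sigma^{-1} · (x - mu) = (0.28, -0.28, -0.76).
  (x - mu)^T · [Sigma^{-1} · (x - mu)] = (1)·(0.28) + (-3)·(-0.28) + (-2)·(-0.76) = 2.64.

Step 4 — take square root: d = √(2.64) ≈ 1.6248.

d(x, mu) = √(2.64) ≈ 1.6248


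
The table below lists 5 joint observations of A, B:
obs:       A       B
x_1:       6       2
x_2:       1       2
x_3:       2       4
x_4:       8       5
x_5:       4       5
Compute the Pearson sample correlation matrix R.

Step 1 — column means:
  mean(A) = (6 + 1 + 2 + 8 + 4) / 5 = 21/5 = 4.2
  mean(B) = (2 + 2 + 4 + 5 + 5) / 5 = 18/5 = 3.6

Step 2 — sample variances and covariances s[i,j] = (1/(n-1)) · Σ_k (x_{k,i} - mean_i) · (x_{k,j} - mean_j), with n-1 = 4:
  s[A,A] = ((1.8)·(1.8) + (-3.2)·(-3.2) + (-2.2)·(-2.2) + (3.8)·(3.8) + (-0.2)·(-0.2)) / 4 = 32.8/4 = 8.2
  s[A,B] = ((1.8)·(-1.6) + (-3.2)·(-1.6) + (-2.2)·(0.4) + (3.8)·(1.4) + (-0.2)·(1.4)) / 4 = 6.4/4 = 1.6
  s[B,B] = ((-1.6)·(-1.6) + (-1.6)·(-1.6) + (0.4)·(0.4) + (1.4)·(1.4) + (1.4)·(1.4)) / 4 = 9.2/4 = 2.3
  Sample standard deviations s_i = √(s[i,i]):
  s(A) = √(8.2) = 2.8636
  s(B) = √(2.3) = 1.5166

Step 3 — r_{ij} = s_{ij} / (s_i · s_j):
  r[A,A] = 1 (diagonal).
  r[A,B] = 1.6 / (2.8636 · 1.5166) = 1.6 / 4.3428 = 0.3684
  r[B,B] = 1 (diagonal).

R is symmetric with unit diagonal. Assembling:

R = [[1, 0.3684],
 [0.3684, 1]]


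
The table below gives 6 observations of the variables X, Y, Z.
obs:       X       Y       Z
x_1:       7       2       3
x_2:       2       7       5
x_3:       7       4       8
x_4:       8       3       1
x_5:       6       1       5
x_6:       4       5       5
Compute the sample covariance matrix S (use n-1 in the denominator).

Step 1 — column means:
  mean(X) = (7 + 2 + 7 + 8 + 6 + 4) / 6 = 34/6 = 5.6667
  mean(Y) = (2 + 7 + 4 + 3 + 1 + 5) / 6 = 22/6 = 3.6667
  mean(Z) = (3 + 5 + 8 + 1 + 5 + 5) / 6 = 27/6 = 4.5

Step 2 — sample covariance S[i,j] = (1/(n-1)) · Σ_k (x_{k,i} - mean_i) · (x_{k,j} - mean_j), with n-1 = 5.
  S[X,X] = ((1.3333)·(1.3333) + (-3.6667)·(-3.6667) + (1.3333)·(1.3333) + (2.3333)·(2.3333) + (0.3333)·(0.3333) + (-1.6667)·(-1.6667)) / 5 = 25.3333/5 = 5.0667
  S[X,Y] = ((1.3333)·(-1.6667) + (-3.6667)·(3.3333) + (1.3333)·(0.3333) + (2.3333)·(-0.6667) + (0.3333)·(-2.6667) + (-1.6667)·(1.3333)) / 5 = -18.6667/5 = -3.7333
  S[X,Z] = ((1.3333)·(-1.5) + (-3.6667)·(0.5) + (1.3333)·(3.5) + (2.3333)·(-3.5) + (0.3333)·(0.5) + (-1.6667)·(0.5)) / 5 = -8/5 = -1.6
  S[Y,Y] = ((-1.6667)·(-1.6667) + (3.3333)·(3.3333) + (0.3333)·(0.3333) + (-0.6667)·(-0.6667) + (-2.6667)·(-2.6667) + (1.3333)·(1.3333)) / 5 = 23.3333/5 = 4.6667
  S[Y,Z] = ((-1.6667)·(-1.5) + (3.3333)·(0.5) + (0.3333)·(3.5) + (-0.6667)·(-3.5) + (-2.6667)·(0.5) + (1.3333)·(0.5)) / 5 = 7/5 = 1.4
  S[Z,Z] = ((-1.5)·(-1.5) + (0.5)·(0.5) + (3.5)·(3.5) + (-3.5)·(-3.5) + (0.5)·(0.5) + (0.5)·(0.5)) / 5 = 27.5/5 = 5.5

S is symmetric (S[j,i] = S[i,j]). Assembling:

S = [[5.0667, -3.7333, -1.6],
 [-3.7333, 4.6667, 1.4],
 [-1.6, 1.4, 5.5]]


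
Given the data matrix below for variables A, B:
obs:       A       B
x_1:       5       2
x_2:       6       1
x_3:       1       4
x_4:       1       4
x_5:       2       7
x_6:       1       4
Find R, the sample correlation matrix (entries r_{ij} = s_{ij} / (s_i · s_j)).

Step 1 — column means:
  mean(A) = (5 + 6 + 1 + 1 + 2 + 1) / 6 = 16/6 = 2.6667
  mean(B) = (2 + 1 + 4 + 4 + 7 + 4) / 6 = 22/6 = 3.6667

Step 2 — sample variances and covariances s[i,j] = (1/(n-1)) · Σ_k (x_{k,i} - mean_i) · (x_{k,j} - mean_j), with n-1 = 5:
  s[A,A] = ((2.3333)·(2.3333) + (3.3333)·(3.3333) + (-1.6667)·(-1.6667) + (-1.6667)·(-1.6667) + (-0.6667)·(-0.6667) + (-1.6667)·(-1.6667)) / 5 = 25.3333/5 = 5.0667
  s[A,B] = ((2.3333)·(-1.6667) + (3.3333)·(-2.6667) + (-1.6667)·(0.3333) + (-1.6667)·(0.3333) + (-0.6667)·(3.3333) + (-1.6667)·(0.3333)) / 5 = -16.6667/5 = -3.3333
  s[B,B] = ((-1.6667)·(-1.6667) + (-2.6667)·(-2.6667) + (0.3333)·(0.3333) + (0.3333)·(0.3333) + (3.3333)·(3.3333) + (0.3333)·(0.3333)) / 5 = 21.3333/5 = 4.2667
  Sample standard deviations s_i = √(s[i,i]):
  s(A) = √(5.0667) = 2.2509
  s(B) = √(4.2667) = 2.0656

Step 3 — r_{ij} = s_{ij} / (s_i · s_j):
  r[A,A] = 1 (diagonal).
  r[A,B] = -3.3333 / (2.2509 · 2.0656) = -3.3333 / 4.6495 = -0.7169
  r[B,B] = 1 (diagonal).

R is symmetric with unit diagonal. Assembling:

R = [[1, -0.7169],
 [-0.7169, 1]]


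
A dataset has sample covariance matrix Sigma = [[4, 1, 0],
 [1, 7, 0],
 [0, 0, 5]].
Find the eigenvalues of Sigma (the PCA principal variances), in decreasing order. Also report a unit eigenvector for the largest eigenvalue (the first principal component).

Step 1 — characteristic polynomial p(λ) = det(λI - Sigma) = λ³ - tr·λ² + c_1·λ - det, where tr = trace, c_1 = sum of the principal 2×2 minors, det = det(Sigma):
  tr = 4 + 7 + 5 = 16,
  c_1 = (4·7 - (1)²) + (4·5 - (0)²) + (7·5 - (0)²) = 27 + 20 + 35 = 82,
  det = 4·(7·5 - (0)²) - (1)·((1)·5 - (0)·(0)) + (0)·((1)·(0) - 7·(0)) = 4·(35) - (1)·(5) + (0)·(0) = 135.
  So p(λ) = λ³ - 16λ² + 82λ - 135.
Step 2 — look for an integer root (rational root theorem: any rational root is an integer divisor of 135). Testing λ = 5:
  p(5) = 125 - 400 + 410 - 135 = 0  ✓
  Dividing out (λ - 5): p(λ) = (λ - 5)(λ² - 11λ + 27).
Step 3 — remaining eigenvalues from the quadratic λ² - 11λ + 27 = 0:
  Δ = 11² - 4·27 = 121 - 108 = 13,  λ = (11 ± √13)/2 = (11 ± 3.6056)/2 ≈ 7.3028 or 3.6972.
  Sorted: λ_1 = 7.3028,  λ_2 = 5,  λ_3 = 3.6972  (check: sum = 16 = tr ✓).

Step 4 — unit eigenvector for λ_1 ≈ 7.3028: v spans the null space of (Sigma - λ_1 I), whose rows are
  r_1 = (-3.3028, 1, 0),  r_2 = (1, -0.3028, 0),  r_3 = (0, 0, -2.3028).
  v is orthogonal to every row, so take v ∝ r_1 × r_3 = ((1)·(-2.3028) - (0)·(0), (0)·(0) - (-3.3028)·(-2.3028), (-3.3028)·(0) - (1)·(0)) ≈ (-2.3028, -7.6056, 0).
  Rescale (multiply by -1 so the first nonzero entry is positive): u = (2.3028, 7.6056, 0).
  ||u|| = √((2.3028)² + (7.6056)² + (0)²) = √(63.1472) ≈ 7.9465,  v_1 = u/||u|| ≈ (0.2898, 0.9571, 0) (||v_1|| = 1).

λ_1 = 7.3028,  λ_2 = 5,  λ_3 = 3.6972;  v_1 ≈ (0.2898, 0.9571, 0)


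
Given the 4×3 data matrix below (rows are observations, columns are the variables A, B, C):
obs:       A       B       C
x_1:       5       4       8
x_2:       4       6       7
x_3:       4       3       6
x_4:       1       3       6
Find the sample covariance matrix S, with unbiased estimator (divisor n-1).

Step 1 — column means:
  mean(A) = (5 + 4 + 4 + 1) / 4 = 14/4 = 3.5
  mean(B) = (4 + 6 + 3 + 3) / 4 = 16/4 = 4
  mean(C) = (8 + 7 + 6 + 6) / 4 = 27/4 = 6.75

Step 2 — sample covariance S[i,j] = (1/(n-1)) · Σ_k (x_{k,i} - mean_i) · (x_{k,j} - mean_j), with n-1 = 3.
  S[A,A] = ((1.5)·(1.5) + (0.5)·(0.5) + (0.5)·(0.5) + (-2.5)·(-2.5)) / 3 = 9/3 = 3
  S[A,B] = ((1.5)·(0) + (0.5)·(2) + (0.5)·(-1) + (-2.5)·(-1)) / 3 = 3/3 = 1
  S[A,C] = ((1.5)·(1.25) + (0.5)·(0.25) + (0.5)·(-0.75) + (-2.5)·(-0.75)) / 3 = 3.5/3 = 1.1667
  S[B,B] = ((0)·(0) + (2)·(2) + (-1)·(-1) + (-1)·(-1)) / 3 = 6/3 = 2
  S[B,C] = ((0)·(1.25) + (2)·(0.25) + (-1)·(-0.75) + (-1)·(-0.75)) / 3 = 2/3 = 0.6667
  S[C,C] = ((1.25)·(1.25) + (0.25)·(0.25) + (-0.75)·(-0.75) + (-0.75)·(-0.75)) / 3 = 2.75/3 = 0.9167

S is symmetric (S[j,i] = S[i,j]). Assembling:

S = [[3, 1, 1.1667],
 [1, 2, 0.6667],
 [1.1667, 0.6667, 0.9167]]


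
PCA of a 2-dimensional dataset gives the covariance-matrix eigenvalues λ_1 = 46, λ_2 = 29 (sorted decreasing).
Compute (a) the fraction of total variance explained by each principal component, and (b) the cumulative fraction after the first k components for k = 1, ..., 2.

Step 1 — total variance = trace(Sigma) = Σ λ_i = 46 + 29 = 75.

Step 2 — fraction explained by component i = λ_i / Σ λ:
  PC1: 46/75 = 0.6133
  PC2: 29/75 = 0.3867

Step 3 — cumulative fraction after k components = (λ_1 + ... + λ_k) / Σ λ:
  k = 1: 46/75 = 0.6133
  k = 2: (46 + 29)/75 = 75/75 = 1

Summary (fraction, with percent):

explained: PC1 0.6133 (61.33%), PC2 0.3867 (38.67%);  cumulative: 0.6133, 1


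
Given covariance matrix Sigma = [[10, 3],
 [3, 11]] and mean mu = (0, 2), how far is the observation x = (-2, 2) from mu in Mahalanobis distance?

Step 1 — centre the observation: (x - mu) = (-2, 0).

Step 2 — invert Sigma. det(Sigma) = 10·11 - (3)² = 101.
  Sigma^{-1} = (1/det) · [[d, -b], [-b, a]] = [[0.1089, -0.0297],
 [-0.0297, 0.099]].

Step 3 — form the quadratic (x - mu)^T · Sigma^{-1} · (x - mu):
  Sigma^{-1} · (x - mu) = (-0.2178, 0.0594).
  (x - mu)^T · [Sigma^{-1} · (x - mu)] = (-2)·(-0.2178) + (0)·(0.0594) = 0.4356.

Step 4 — take square root: d = √(0.4356) ≈ 0.66.

d(x, mu) = √(0.4356) ≈ 0.66


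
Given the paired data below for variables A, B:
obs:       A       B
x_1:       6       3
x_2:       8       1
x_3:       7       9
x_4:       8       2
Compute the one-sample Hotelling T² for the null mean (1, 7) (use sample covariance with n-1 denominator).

Step 1 — sample mean vector:
  mean(A) = (6 + 8 + 7 + 8) / 4 = 29/4 = 7.25
  mean(B) = (3 + 1 + 9 + 2) / 4 = 15/4 = 3.75
  x̄ = (7.25, 3.75),  deviation x̄ - mu_0 = (7.25, 3.75) - (1, 7) = (6.25, -3.25).

Step 2 — sample covariance matrix, S[i,j] = (1/(n-1)) · Σ_k (x_{k,i} - mean_i) · (x_{k,j} - mean_j), divisor n-1 = 3:
  S[A,A] = ((-1.25)·(-1.25) + (0.75)·(0.75) + (-0.25)·(-0.25) + (0.75)·(0.75)) / 3 = 2.75/3 = 0.9167
  S[A,B] = ((-1.25)·(-0.75) + (0.75)·(-2.75) + (-0.25)·(5.25) + (0.75)·(-1.75)) / 3 = -3.75/3 = -1.25
  S[B,B] = ((-0.75)·(-0.75) + (-2.75)·(-2.75) + (5.25)·(5.25) + (-1.75)·(-1.75)) / 3 = 38.75/3 = 12.9167
  S = [[0.9167, -1.25],
 [-1.25, 12.9167]].

Step 3 — invert S. det(S) = 0.9167·12.9167 - (-1.25)² = 10.2778.
  S^{-1} = (1/det) · [[d, -b], [-b, a]] = [[1.2568, 0.1216],
 [0.1216, 0.0892]].

Step 4 — quadratic form (x̄ - mu_0)^T · S^{-1} · (x̄ - mu_0):
  S^{-1} · (x̄ - mu_0) = (7.4595, 0.4703),
  (x̄ - mu_0)^T · [...] = (6.25)·(7.4595) + (-3.25)·(0.4703) = 45.0932.

Step 5 — scale by n: T² = 4 · 45.0932 = 180.373.

T² ≈ 180.373


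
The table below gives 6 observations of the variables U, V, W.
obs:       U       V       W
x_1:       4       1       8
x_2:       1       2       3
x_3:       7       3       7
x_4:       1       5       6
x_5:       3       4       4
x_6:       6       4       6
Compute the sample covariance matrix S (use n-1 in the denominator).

Step 1 — column means:
  mean(U) = (4 + 1 + 7 + 1 + 3 + 6) / 6 = 22/6 = 3.6667
  mean(V) = (1 + 2 + 3 + 5 + 4 + 4) / 6 = 19/6 = 3.1667
  mean(W) = (8 + 3 + 7 + 6 + 4 + 6) / 6 = 34/6 = 5.6667

Step 2 — sample covariance S[i,j] = (1/(n-1)) · Σ_k (x_{k,i} - mean_i) · (x_{k,j} - mean_j), with n-1 = 5.
  S[U,U] = ((0.3333)·(0.3333) + (-2.6667)·(-2.6667) + (3.3333)·(3.3333) + (-2.6667)·(-2.6667) + (-0.6667)·(-0.6667) + (2.3333)·(2.3333)) / 5 = 31.3333/5 = 6.2667
  S[U,V] = ((0.3333)·(-2.1667) + (-2.6667)·(-1.1667) + (3.3333)·(-0.1667) + (-2.6667)·(1.8333) + (-0.6667)·(0.8333) + (2.3333)·(0.8333)) / 5 = -1.6667/5 = -0.3333
  S[U,W] = ((0.3333)·(2.3333) + (-2.6667)·(-2.6667) + (3.3333)·(1.3333) + (-2.6667)·(0.3333) + (-0.6667)·(-1.6667) + (2.3333)·(0.3333)) / 5 = 13.3333/5 = 2.6667
  S[V,V] = ((-2.1667)·(-2.1667) + (-1.1667)·(-1.1667) + (-0.1667)·(-0.1667) + (1.8333)·(1.8333) + (0.8333)·(0.8333) + (0.8333)·(0.8333)) / 5 = 10.8333/5 = 2.1667
  S[V,W] = ((-2.1667)·(2.3333) + (-1.1667)·(-2.6667) + (-0.1667)·(1.3333) + (1.8333)·(0.3333) + (0.8333)·(-1.6667) + (0.8333)·(0.3333)) / 5 = -2.6667/5 = -0.5333
  S[W,W] = ((2.3333)·(2.3333) + (-2.6667)·(-2.6667) + (1.3333)·(1.3333) + (0.3333)·(0.3333) + (-1.6667)·(-1.6667) + (0.3333)·(0.3333)) / 5 = 17.3333/5 = 3.4667

S is symmetric (S[j,i] = S[i,j]). Assembling:

S = [[6.2667, -0.3333, 2.6667],
 [-0.3333, 2.1667, -0.5333],
 [2.6667, -0.5333, 3.4667]]


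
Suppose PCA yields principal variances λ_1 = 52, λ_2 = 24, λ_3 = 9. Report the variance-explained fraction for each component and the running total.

Step 1 — total variance = trace(Sigma) = Σ λ_i = 52 + 24 + 9 = 85.

Step 2 — fraction explained by component i = λ_i / Σ λ:
  PC1: 52/85 = 0.6118
  PC2: 24/85 = 0.2824
  PC3: 9/85 = 0.1059

Step 3 — cumulative fraction after k components = (λ_1 + ... + λ_k) / Σ λ:
  k = 1: 52/85 = 0.6118
  k = 2: (52 + 24)/85 = 76/85 = 0.8941
  k = 3: (52 + 24 + 9)/85 = 85/85 = 1

Summary (fraction, with percent):

explained: PC1 0.6118 (61.18%), PC2 0.2824 (28.24%), PC3 0.1059 (10.59%);  cumulative: 0.6118, 0.8941, 1


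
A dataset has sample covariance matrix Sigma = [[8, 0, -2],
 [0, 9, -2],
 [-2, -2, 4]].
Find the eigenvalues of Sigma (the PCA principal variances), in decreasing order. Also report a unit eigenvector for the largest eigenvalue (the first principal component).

Step 1 — characteristic polynomial p(λ) = det(λI - Sigma) = λ³ - tr·λ² + c_1·λ - det, where tr = trace, c_1 = sum of the principal 2×2 minors, det = det(Sigma):
  tr = 8 + 9 + 4 = 21,
  c_1 = (8·9 - (0)²) + (8·4 - (-2)²) + (9·4 - (-2)²) = 72 + 28 + 32 = 132,
  det = 8·(9·4 - (-2)²) - (0)·((0)·4 - (-2)·(-2)) + (-2)·((0)·(-2) - 9·(-2)) = 8·(32) - (0)·(-4) + (-2)·(18) = 220.
  So p(λ) = λ³ - 21λ² + 132λ - 220.
Step 2 — look for an integer root (rational root theorem: any rational root is an integer divisor of 220). Testing λ = 10:
  p(10) = 1000 - 2100 + 1320 - 220 = 0  ✓
  Dividing out (λ - 10): p(λ) = (λ - 10)(λ² - 11λ + 22).
Step 3 — remaining eigenvalues from the quadratic λ² - 11λ + 22 = 0:
  Δ = 11² - 4·22 = 121 - 88 = 33,  λ = (11 ± √33)/2 = (11 ± 5.7446)/2 ≈ 8.3723 or 2.6277.
  Sorted: λ_1 = 10,  λ_2 = 8.3723,  λ_3 = 2.6277  (check: sum = 21 = tr ✓).

Step 4 — unit eigenvector for λ_1 = 10: v spans the null space of (Sigma - λ_1 I), whose rows are
  r_1 = (-2, 0, -2),  r_2 = (0, -1, -2),  r_3 = (-2, -2, -6).
  v is orthogonal to every row, so take v ∝ r_1 × r_2 = ((0)·(-2) - (-2)·(-1), (-2)·(0) - (-2)·(-2), (-2)·(-1) - (0)·(0)) = (-2, -4, 2).
  Rescale (divide by 2; multiply by -1 so the first nonzero entry is positive): u = (1, 2, -1).
  ||u|| = √((1)² + (2)² + (-1)²) = √(6) ≈ 2.4495,  v_1 = u/||u|| ≈ (0.4082, 0.8165, -0.4082) (||v_1|| = 1).

λ_1 = 10,  λ_2 = 8.3723,  λ_3 = 2.6277;  v_1 ≈ (0.4082, 0.8165, -0.4082)


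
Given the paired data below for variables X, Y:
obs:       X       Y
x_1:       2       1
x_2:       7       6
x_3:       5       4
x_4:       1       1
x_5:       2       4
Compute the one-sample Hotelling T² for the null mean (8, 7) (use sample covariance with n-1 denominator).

Step 1 — sample mean vector:
  mean(X) = (2 + 7 + 5 + 1 + 2) / 5 = 17/5 = 3.4
  mean(Y) = (1 + 6 + 4 + 1 + 4) / 5 = 16/5 = 3.2
  x̄ = (3.4, 3.2),  deviation x̄ - mu_0 = (3.4, 3.2) - (8, 7) = (-4.6, -3.8).

Step 2 — sample covariance matrix, S[i,j] = (1/(n-1)) · Σ_k (x_{k,i} - mean_i) · (x_{k,j} - mean_j), divisor n-1 = 4:
  S[X,X] = ((-1.4)·(-1.4) + (3.6)·(3.6) + (1.6)·(1.6) + (-2.4)·(-2.4) + (-1.4)·(-1.4)) / 4 = 25.2/4 = 6.3
  S[X,Y] = ((-1.4)·(-2.2) + (3.6)·(2.8) + (1.6)·(0.8) + (-2.4)·(-2.2) + (-1.4)·(0.8)) / 4 = 18.6/4 = 4.65
  S[Y,Y] = ((-2.2)·(-2.2) + (2.8)·(2.8) + (0.8)·(0.8) + (-2.2)·(-2.2) + (0.8)·(0.8)) / 4 = 18.8/4 = 4.7
  S = [[6.3, 4.65],
 [4.65, 4.7]].

Step 3 — invert S. det(S) = 6.3·4.7 - (4.65)² = 7.9875.
  S^{-1} = (1/det) · [[d, -b], [-b, a]] = [[0.5884, -0.5822],
 [-0.5822, 0.7887]].

Step 4 — quadratic form (x̄ - mu_0)^T · S^{-1} · (x̄ - mu_0):
  S^{-1} · (x̄ - mu_0) = (-0.4945, -0.3192),
  (x̄ - mu_0)^T · [...] = (-4.6)·(-0.4945) + (-3.8)·(-0.3192) = 3.4879.

Step 5 — scale by n: T² = 5 · 3.4879 = 17.4397.

T² ≈ 17.4397
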